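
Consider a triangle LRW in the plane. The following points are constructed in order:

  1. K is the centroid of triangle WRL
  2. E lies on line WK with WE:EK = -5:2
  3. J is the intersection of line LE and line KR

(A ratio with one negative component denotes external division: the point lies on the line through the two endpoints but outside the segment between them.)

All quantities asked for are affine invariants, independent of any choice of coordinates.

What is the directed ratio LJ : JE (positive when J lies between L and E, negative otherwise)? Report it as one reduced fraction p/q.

LJ:JE = -3/2

Set L = (0, 0), R = (1, 0), W = (0, 1); any affine frame gives the same invariant.
1. K is the centroid of triangle WRL ⇒ K = (1/3, 1/3)
2. E lies on line WK with WE:EK = -5:2 ⇒ E = (5/9, -1/9)
3. J is the intersection of line LE and line KR ⇒ J = (5/3, -1/3)
J = L + t·(E−L) with t = 3, so LJ:JE = t:(1−t) = 3:-2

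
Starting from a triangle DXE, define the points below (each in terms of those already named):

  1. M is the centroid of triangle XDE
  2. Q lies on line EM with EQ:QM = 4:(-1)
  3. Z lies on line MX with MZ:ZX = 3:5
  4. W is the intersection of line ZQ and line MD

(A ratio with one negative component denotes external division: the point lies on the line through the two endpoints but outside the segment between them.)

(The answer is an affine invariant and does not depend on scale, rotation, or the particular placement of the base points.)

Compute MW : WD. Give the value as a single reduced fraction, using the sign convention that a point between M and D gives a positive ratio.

MW:WD = -3/2

Work in coordinates with D = (0, 0), X = (1, 0), E = (0, 1).
1. M is the centroid of triangle XDE ⇒ M = (1/3, 1/3)
2. Q lies on line EM with EQ:QM = 4:(-1) ⇒ Q = (4/9, 1/9)
3. Z lies on line MX with MZ:ZX = 3:5 ⇒ Z = (7/12, 5/24)
4. W is the intersection of line ZQ and line MD ⇒ W = (-2/3, -2/3)
W = M + t·(D−M) with t = 3, so MW:WD = t:(1−t) = 3:-2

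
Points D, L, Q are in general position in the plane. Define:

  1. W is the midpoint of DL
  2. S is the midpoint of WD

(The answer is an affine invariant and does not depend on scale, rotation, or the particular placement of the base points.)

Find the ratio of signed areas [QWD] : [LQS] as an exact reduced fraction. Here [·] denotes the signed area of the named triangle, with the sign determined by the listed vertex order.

Choose coordinates D = (0, 0), L = (1, 0), Q = (0, 1).
1. W is the midpoint of DL ⇒ W = (1/2, 0)
2. S is the midpoint of WD ⇒ S = (1/4, 0)
2·[QWD] = -1/2, 2·[LQS] = 3/4
[QWD]:[LQS] = -1/2:3/4 = -2/3

[QWD]:[LQS] = -2/3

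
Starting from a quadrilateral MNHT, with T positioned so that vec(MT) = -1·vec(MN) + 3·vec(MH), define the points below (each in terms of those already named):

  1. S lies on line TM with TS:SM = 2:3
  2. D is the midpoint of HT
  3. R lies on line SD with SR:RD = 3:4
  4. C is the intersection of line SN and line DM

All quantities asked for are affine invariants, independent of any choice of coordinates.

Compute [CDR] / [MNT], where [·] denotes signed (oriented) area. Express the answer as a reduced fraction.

Assign M = (0, 0), N = (1, 0), H = (0, 1), T = (-1, 3) — the answer is frame-independent, so this choice is without loss of generality.
1. S lies on line TM with TS:SM = 2:3 ⇒ S = (-3/5, 9/5)
2. D is the midpoint of HT ⇒ D = (-1/2, 2)
3. R lies on line SD with SR:RD = 3:4 ⇒ R = (-39/70, 66/35)
4. C is the intersection of line SN and line DM ⇒ C = (-9/23, 36/23)
2·[CDR] = 6/161, 2·[MNT] = 3
[CDR]:[MNT] = 6/161:3 = 2/161

[CDR]:[MNT] = 2/161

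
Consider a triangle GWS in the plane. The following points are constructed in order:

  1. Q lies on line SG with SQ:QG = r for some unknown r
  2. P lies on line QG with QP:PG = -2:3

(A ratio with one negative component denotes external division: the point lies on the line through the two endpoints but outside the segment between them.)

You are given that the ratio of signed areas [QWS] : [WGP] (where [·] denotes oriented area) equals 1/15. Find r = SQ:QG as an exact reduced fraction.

Set G = (0, 0), W = (1, 0), S = (0, 1); any affine frame gives the same invariant.
1. With SQ:QG = r, write λ = r/(r+1) so Q = S + λ·(G−S); Q is affine-linear in λ
2. P lies on line QG with QP:PG = -2:3 ⇒ P is an affine combination of earlier points and hence also affine-linear in λ
Every point depending on Q is an affine combination of Q and λ-independent points, so each such coordinate is linear in λ; the λ² term in each signed area is a multiple of (G−S)×(G−S) = 0, so 2·[QWS] and 2·[WGP] are each linear in λ. Evaluating at λ=0 and λ=1:
  2·[QWS] = λ,   2·[WGP] = 3·λ − 3
So [QWS]:[WGP] = (λ) / (3·λ − 3). Setting this equal to 1/15:
  λ = 1/15·(3·λ − 3)  ⇒  λ = -1/4
Then r = λ/(1−λ) = (-1/4)/(5/4) = -1/5. Check: with r = -1/5, Q = (0, 5/4) and [QWS]:[WGP] = 1/15 as required.

r = -1/5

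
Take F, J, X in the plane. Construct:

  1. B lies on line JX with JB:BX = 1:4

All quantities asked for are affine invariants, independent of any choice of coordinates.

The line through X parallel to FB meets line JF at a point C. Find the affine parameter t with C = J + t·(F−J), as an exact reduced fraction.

Work in coordinates with F = (0, 0), J = (1, 0), X = (0, 1).
1. B lies on line JX with JB:BX = 1:4 ⇒ B = (4/5, 1/5)
through X parallel to FB: direction (4/5, 1/5); meets JF at C = (-4, 0)
C = J + t·(F−J) with t = 5

t = 5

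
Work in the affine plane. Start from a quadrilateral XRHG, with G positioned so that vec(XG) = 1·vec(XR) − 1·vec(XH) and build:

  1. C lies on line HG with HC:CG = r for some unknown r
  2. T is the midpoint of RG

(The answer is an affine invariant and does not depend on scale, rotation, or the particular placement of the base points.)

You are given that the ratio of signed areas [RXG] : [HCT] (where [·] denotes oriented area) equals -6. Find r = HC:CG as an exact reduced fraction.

r = -1/4

Choose coordinates X = (0, 0), R = (1, 0), H = (0, 1), G = (1, -1).
1. With HC:CG = r, write λ = r/(r+1) so C = H + λ·(G−H); C is affine-linear in λ
2. T is the midpoint of RG ⇒ T = (1, -1/2)
Every point depending on C is an affine combination of C and λ-independent points, so each such coordinate is linear in λ; the λ² term in each signed area is a multiple of (G−H)×(G−H) = 0, so 2·[RXG] and 2·[HCT] are each linear in λ. Evaluating at λ=0 and λ=1:
  2·[RXG] = 1,   2·[HCT] = 1/2·λ
So [RXG]:[HCT] = (1) / (1/2·λ). Setting this equal to -6:
  1 = -6·(1/2·λ)  ⇒  λ = -1/3
Then r = λ/(1−λ) = (-1/3)/(4/3) = -1/4. Check: with r = -1/4, C = (-1/3, 5/3) and [RXG]:[HCT] = -6 as required.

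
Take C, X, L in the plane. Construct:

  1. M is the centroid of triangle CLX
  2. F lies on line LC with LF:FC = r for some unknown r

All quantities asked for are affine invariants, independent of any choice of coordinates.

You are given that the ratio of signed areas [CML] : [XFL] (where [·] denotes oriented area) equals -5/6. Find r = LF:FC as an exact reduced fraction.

Set C = (0, 0), X = (1, 0), L = (0, 1); any affine frame gives the same invariant.
1. M is the centroid of triangle CLX ⇒ M = (1/3, 1/3)
2. With LF:FC = r, write λ = r/(r+1) so F = L + λ·(C−L); F is affine-linear in λ
Every point depending on F is an affine combination of F and λ-independent points, so each such coordinate is linear in λ; the λ² term in each signed area is a multiple of (C−L)×(C−L) = 0, so 2·[CML] and 2·[XFL] are each linear in λ. Evaluating at λ=0 and λ=1:
  2·[CML] = 1/3,   2·[XFL] = −λ
So [CML]:[XFL] = (1/3) / (−λ). Setting this equal to -5/6:
  1/3 = -5/6·(−λ)  ⇒  λ = 2/5
Then r = λ/(1−λ) = (2/5)/(3/5) = 2/3. Check: with r = 2/3, F = (0, 3/5) and [CML]:[XFL] = -5/6 as required.

r = 2/3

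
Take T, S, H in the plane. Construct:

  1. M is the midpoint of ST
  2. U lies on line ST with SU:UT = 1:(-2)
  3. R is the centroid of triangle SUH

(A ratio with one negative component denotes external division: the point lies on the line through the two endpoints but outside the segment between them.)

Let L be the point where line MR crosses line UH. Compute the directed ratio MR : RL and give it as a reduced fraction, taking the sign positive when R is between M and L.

Choose coordinates T = (0, 0), S = (1, 0), H = (0, 1).
1. M is the midpoint of ST ⇒ M = (1/2, 0)
2. U lies on line ST with SU:UT = 1:(-2) ⇒ U = (2, 0)
3. R is the centroid of triangle SUH ⇒ R = (1, 1/3)
line MR meets UH at L = (8/7, 3/7)
R = M + t·(L−M) with t = 7/9, so MR:RL = 7/9:2/9

MR:RL = 7/2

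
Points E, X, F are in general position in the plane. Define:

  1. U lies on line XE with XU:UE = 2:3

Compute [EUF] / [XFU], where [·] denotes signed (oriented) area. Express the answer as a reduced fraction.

Set E = (0, 0), X = (1, 0), F = (0, 1); any affine frame gives the same invariant.
1. U lies on line XE with XU:UE = 2:3 ⇒ U = (3/5, 0)
2·[EUF] = 3/5, 2·[XFU] = 2/5
[EUF]:[XFU] = 3/5:2/5 = 3/2

[EUF]:[XFU] = 3/2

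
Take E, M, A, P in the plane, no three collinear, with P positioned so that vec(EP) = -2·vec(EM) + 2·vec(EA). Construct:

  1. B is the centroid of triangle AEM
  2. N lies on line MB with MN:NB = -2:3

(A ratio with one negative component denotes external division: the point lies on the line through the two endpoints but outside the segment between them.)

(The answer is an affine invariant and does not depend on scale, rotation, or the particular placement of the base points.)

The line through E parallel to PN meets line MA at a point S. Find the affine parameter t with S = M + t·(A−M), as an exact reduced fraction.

Work in coordinates with E = (0, 0), M = (1, 0), A = (0, 1), P = (-2, 2).
1. B is the centroid of triangle AEM ⇒ B = (1/3, 1/3)
2. N lies on line MB with MN:NB = -2:3 ⇒ N = (7/3, -2/3)
through E parallel to PN: direction (13/3, -8/3); meets MA at S = (13/5, -8/5)
S = M + t·(A−M) with t = -8/5

t = -8/5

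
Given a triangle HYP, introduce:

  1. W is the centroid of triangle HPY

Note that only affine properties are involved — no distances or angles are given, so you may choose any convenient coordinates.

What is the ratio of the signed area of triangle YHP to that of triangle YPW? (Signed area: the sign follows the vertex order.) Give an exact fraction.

Choose coordinates H = (0, 0), Y = (1, 0), P = (0, 1).
1. W is the centroid of triangle HPY ⇒ W = (1/3, 1/3)
2·[YHP] = -1, 2·[YPW] = 1/3
[YHP]:[YPW] = -1:1/3 = -3

[YHP]:[YPW] = -3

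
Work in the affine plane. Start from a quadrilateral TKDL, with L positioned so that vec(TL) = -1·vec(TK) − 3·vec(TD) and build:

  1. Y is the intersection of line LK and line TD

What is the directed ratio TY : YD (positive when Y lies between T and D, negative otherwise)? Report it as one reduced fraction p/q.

Choose coordinates T = (0, 0), K = (1, 0), D = (0, 1), L = (-1, -3).
1. Y is the intersection of line LK and line TD ⇒ Y = (0, -3/2)
Y = T + t·(D−T) with t = -3/2, so TY:YD = t:(1−t) = -3/2:5/2

TY:YD = -3/5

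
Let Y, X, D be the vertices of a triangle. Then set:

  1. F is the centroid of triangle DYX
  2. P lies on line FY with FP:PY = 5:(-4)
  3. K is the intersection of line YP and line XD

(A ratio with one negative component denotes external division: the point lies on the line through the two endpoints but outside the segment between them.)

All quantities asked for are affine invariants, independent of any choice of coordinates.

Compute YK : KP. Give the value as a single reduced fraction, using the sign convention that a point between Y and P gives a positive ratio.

YK:KP = -3/11

Assign Y = (0, 0), X = (1, 0), D = (0, 1) — the answer is frame-independent, so this choice is without loss of generality.
1. F is the centroid of triangle DYX ⇒ F = (1/3, 1/3)
2. P lies on line FY with FP:PY = 5:(-4) ⇒ P = (-4/3, -4/3)
3. K is the intersection of line YP and line XD ⇒ K = (1/2, 1/2)
K = Y + t·(P−Y) with t = -3/8, so YK:KP = t:(1−t) = -3/8:11/8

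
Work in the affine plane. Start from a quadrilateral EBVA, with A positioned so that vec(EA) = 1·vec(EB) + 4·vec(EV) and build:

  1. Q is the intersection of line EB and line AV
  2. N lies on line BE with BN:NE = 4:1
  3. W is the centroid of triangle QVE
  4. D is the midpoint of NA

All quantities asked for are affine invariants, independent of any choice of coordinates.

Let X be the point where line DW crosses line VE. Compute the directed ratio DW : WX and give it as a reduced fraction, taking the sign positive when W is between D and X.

Work in coordinates with E = (0, 0), B = (1, 0), V = (0, 1), A = (1, 4).
1. Q is the intersection of line EB and line AV ⇒ Q = (-1/3, 0)
2. N lies on line BE with BN:NE = 4:1 ⇒ N = (1/5, 0)
3. W is the centroid of triangle QVE ⇒ W = (-1/9, 1/3)
4. D is the midpoint of NA ⇒ D = (3/5, 2)
line DW meets VE at X = (0, 19/32)
W = D + t·(X−D) with t = 32/27, so DW:WX = 32/27:-5/27

DW:WX = -32/5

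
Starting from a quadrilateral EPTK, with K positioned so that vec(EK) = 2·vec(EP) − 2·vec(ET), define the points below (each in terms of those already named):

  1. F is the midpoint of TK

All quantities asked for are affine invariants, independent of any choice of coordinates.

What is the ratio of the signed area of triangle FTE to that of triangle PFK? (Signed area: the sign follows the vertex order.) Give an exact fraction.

[FTE]:[PFK] = 2

Set E = (0, 0), P = (1, 0), T = (0, 1), K = (2, -2); any affine frame gives the same invariant.
1. F is the midpoint of TK ⇒ F = (1, -1/2)
2·[FTE] = 1, 2·[PFK] = 1/2
[FTE]:[PFK] = 1:1/2 = 2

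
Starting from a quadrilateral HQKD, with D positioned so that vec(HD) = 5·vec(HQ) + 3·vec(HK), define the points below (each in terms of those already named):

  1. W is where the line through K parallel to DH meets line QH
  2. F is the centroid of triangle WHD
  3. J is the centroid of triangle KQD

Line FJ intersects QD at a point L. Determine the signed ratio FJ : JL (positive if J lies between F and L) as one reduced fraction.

Work in coordinates with H = (0, 0), Q = (1, 0), K = (0, 1), D = (5, 3).
1. W is where the line through K parallel to DH meets line QH ⇒ W = (-5/3, 0)
2. F is the centroid of triangle WHD ⇒ F = (10/9, 1)
3. J is the centroid of triangle KQD ⇒ J = (2, 4/3)
line FJ meets QD at L = (32/9, 23/12)
J = F + t·(L−F) with t = 4/11, so FJ:JL = 4/11:7/11

FJ:JL = 4/7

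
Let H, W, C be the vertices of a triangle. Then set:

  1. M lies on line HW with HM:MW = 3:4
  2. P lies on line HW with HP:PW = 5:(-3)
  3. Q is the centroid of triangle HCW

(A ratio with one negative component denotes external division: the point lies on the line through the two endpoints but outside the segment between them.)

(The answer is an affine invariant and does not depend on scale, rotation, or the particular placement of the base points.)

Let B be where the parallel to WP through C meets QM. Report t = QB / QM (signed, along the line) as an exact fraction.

Choose coordinates H = (0, 0), W = (1, 0), C = (0, 1).
1. M lies on line HW with HM:MW = 3:4 ⇒ M = (3/7, 0)
2. P lies on line HW with HP:PW = 5:(-3) ⇒ P = (5/2, 0)
3. Q is the centroid of triangle HCW ⇒ Q = (1/3, 1/3)
through C parallel to WP: direction (3/2, 0); meets QM at B = (1/7, 1)
B = Q + t·(M−Q) with t = -2

t = -2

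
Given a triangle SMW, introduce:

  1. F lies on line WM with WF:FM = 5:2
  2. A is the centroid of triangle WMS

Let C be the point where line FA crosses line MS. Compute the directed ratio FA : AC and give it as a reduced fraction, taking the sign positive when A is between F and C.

Choose coordinates S = (0, 0), M = (1, 0), W = (0, 1).
1. F lies on line WM with WF:FM = 5:2 ⇒ F = (5/7, 2/7)
2. A is the centroid of triangle WMS ⇒ A = (1/3, 1/3)
line FA meets MS at C = (3, 0)
A = F + t·(C−F) with t = -1/6, so FA:AC = -1/6:7/6

FA:AC = -1/7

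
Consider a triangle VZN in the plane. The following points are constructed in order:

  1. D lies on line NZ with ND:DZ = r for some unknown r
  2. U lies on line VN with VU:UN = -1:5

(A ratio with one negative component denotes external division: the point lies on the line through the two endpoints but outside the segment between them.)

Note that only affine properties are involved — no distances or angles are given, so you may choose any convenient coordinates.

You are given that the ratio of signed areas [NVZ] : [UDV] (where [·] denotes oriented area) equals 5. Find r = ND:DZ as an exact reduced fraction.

Set V = (0, 0), Z = (1, 0), N = (0, 1); any affine frame gives the same invariant.
1. With ND:DZ = r, write λ = r/(r+1) so D = N + λ·(Z−N); D is affine-linear in λ
2. U lies on line VN with VU:UN = -1:5 ⇒ U = (0, -1/4)
Every point depending on D is an affine combination of D and λ-independent points, so each such coordinate is linear in λ; the λ² term in each signed area is a multiple of (Z−N)×(Z−N) = 0, so 2·[NVZ] and 2·[UDV] are each linear in λ. Evaluating at λ=0 and λ=1:
  2·[NVZ] = 1,   2·[UDV] = 1/4·λ
So [NVZ]:[UDV] = (1) / (1/4·λ). Setting this equal to 5:
  1 = 5·(1/4·λ)  ⇒  λ = 4/5
Then r = λ/(1−λ) = (4/5)/(1/5) = 4. Check: with r = 4, D = (4/5, 1/5) and [NVZ]:[UDV] = 5 as required.

r = 4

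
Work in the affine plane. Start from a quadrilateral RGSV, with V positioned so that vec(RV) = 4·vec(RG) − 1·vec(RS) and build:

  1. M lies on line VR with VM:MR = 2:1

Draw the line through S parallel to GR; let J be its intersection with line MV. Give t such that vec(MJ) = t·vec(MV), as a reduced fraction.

Work in coordinates with R = (0, 0), G = (1, 0), S = (0, 1), V = (4, -1).
1. M lies on line VR with VM:MR = 2:1 ⇒ M = (4/3, -1/3)
through S parallel to GR: direction (-1, 0); meets MV at J = (-4, 1)
J = M + t·(V−M) with t = -2

t = -2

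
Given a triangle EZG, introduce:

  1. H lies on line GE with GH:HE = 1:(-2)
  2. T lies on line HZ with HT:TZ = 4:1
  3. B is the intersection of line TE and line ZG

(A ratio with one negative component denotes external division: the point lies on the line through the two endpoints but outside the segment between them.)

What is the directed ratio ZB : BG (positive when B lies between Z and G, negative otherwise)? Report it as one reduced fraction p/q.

Assign E = (0, 0), Z = (1, 0), G = (0, 1) — the answer is frame-independent, so this choice is without loss of generality.
1. H lies on line GE with GH:HE = 1:(-2) ⇒ H = (0, 2)
2. T lies on line HZ with HT:TZ = 4:1 ⇒ T = (4/5, 2/5)
3. B is the intersection of line TE and line ZG ⇒ B = (2/3, 1/3)
B = Z + t·(G−Z) with t = 1/3, so ZB:BG = t:(1−t) = 1/3:2/3

ZB:BG = 1/2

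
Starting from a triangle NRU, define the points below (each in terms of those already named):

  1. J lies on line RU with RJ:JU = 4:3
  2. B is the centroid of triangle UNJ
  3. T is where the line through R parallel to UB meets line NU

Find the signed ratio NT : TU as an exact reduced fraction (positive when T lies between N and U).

Assign N = (0, 0), R = (1, 0), U = (0, 1) — the answer is frame-independent, so this choice is without loss of generality.
1. J lies on line RU with RJ:JU = 4:3 ⇒ J = (3/7, 4/7)
2. B is the centroid of triangle UNJ ⇒ B = (1/7, 11/21)
3. T is where the line through R parallel to UB meets line NU ⇒ T = (0, 10/3)
T = N + t·(U−N) with t = 10/3, so NT:TU = t:(1−t) = 10/3:-7/3

NT:TU = -10/7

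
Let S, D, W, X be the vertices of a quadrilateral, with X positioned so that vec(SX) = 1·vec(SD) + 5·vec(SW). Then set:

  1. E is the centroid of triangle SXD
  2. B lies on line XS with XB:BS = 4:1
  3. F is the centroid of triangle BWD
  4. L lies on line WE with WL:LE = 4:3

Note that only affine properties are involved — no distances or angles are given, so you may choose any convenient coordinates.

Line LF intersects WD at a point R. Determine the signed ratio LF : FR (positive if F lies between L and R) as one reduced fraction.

Choose coordinates S = (0, 0), D = (1, 0), W = (0, 1), X = (1, 5).
1. E is the centroid of triangle SXD ⇒ E = (2/3, 5/3)
2. B lies on line XS with XB:BS = 4:1 ⇒ B = (1/5, 1)
3. F is the centroid of triangle BWD ⇒ F = (2/5, 2/3)
4. L lies on line WE with WL:LE = 4:3 ⇒ L = (8/21, 29/21)
line LF meets WD at R = (88/219, 131/219)
F = L + t·(R−L) with t = 73/80, so LF:FR = 73/80:7/80

LF:FR = 73/7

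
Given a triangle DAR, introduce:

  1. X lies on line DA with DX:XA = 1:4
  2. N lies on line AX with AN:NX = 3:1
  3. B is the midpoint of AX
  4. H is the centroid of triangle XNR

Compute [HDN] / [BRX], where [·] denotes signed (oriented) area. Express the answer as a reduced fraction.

Assign D = (0, 0), A = (1, 0), R = (0, 1) — the answer is frame-independent, so this choice is without loss of generality.
1. X lies on line DA with DX:XA = 1:4 ⇒ X = (1/5, 0)
2. N lies on line AX with AN:NX = 3:1 ⇒ N = (2/5, 0)
3. B is the midpoint of AX ⇒ B = (3/5, 0)
4. H is the centroid of triangle XNR ⇒ H = (1/5, 1/3)
2·[HDN] = 2/15, 2·[BRX] = 2/5
[HDN]:[BRX] = 2/15:2/5 = 1/3

[HDN]:[BRX] = 1/3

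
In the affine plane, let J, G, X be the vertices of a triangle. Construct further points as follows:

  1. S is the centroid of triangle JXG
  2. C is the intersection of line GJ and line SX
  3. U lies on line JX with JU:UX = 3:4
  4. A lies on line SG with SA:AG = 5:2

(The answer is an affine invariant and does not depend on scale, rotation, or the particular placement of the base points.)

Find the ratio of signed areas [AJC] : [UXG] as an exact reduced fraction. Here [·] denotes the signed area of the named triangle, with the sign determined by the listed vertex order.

Assign J = (0, 0), G = (1, 0), X = (0, 1) — the answer is frame-independent, so this choice is without loss of generality.
1. S is the centroid of triangle JXG ⇒ S = (1/3, 1/3)
2. C is the intersection of line GJ and line SX ⇒ C = (1/2, 0)
3. U lies on line JX with JU:UX = 3:4 ⇒ U = (0, 3/7)
4. A lies on line SG with SA:AG = 5:2 ⇒ A = (17/21, 2/21)
2·[AJC] = 1/21, 2·[UXG] = -4/7
[AJC]:[UXG] = 1/21:-4/7 = -1/12

[AJC]:[UXG] = -1/12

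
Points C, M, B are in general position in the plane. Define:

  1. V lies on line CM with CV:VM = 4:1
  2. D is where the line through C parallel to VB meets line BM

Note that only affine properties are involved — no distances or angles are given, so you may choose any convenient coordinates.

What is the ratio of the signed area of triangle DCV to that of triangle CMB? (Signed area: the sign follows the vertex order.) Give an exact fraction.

[DCV]:[CMB] = 4

Assign C = (0, 0), M = (1, 0), B = (0, 1) — the answer is frame-independent, so this choice is without loss of generality.
1. V lies on line CM with CV:VM = 4:1 ⇒ V = (4/5, 0)
2. D is where the line through C parallel to VB meets line BM ⇒ D = (-4, 5)
2·[DCV] = 4, 2·[CMB] = 1
[DCV]:[CMB] = 4:1 = 4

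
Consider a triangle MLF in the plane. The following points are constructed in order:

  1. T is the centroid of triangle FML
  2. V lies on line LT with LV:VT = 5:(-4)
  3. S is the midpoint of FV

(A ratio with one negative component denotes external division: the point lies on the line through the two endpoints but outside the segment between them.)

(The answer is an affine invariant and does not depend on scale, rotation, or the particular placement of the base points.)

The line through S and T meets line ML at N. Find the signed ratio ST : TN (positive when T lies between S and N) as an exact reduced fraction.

Work in coordinates with M = (0, 0), L = (1, 0), F = (0, 1).
1. T is the centroid of triangle FML ⇒ T = (1/3, 1/3)
2. V lies on line LT with LV:VT = 5:(-4) ⇒ V = (-7/3, 5/3)
3. S is the midpoint of FV ⇒ S = (-7/6, 4/3)
line ST meets ML at N = (5/6, 0)
T = S + t·(N−S) with t = 3/4, so ST:TN = 3/4:1/4

ST:TN = 3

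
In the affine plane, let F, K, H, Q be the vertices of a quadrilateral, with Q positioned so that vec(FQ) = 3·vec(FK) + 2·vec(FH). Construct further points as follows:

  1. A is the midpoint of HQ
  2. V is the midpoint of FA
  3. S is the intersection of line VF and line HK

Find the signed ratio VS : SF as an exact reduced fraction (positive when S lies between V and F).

VS:SF = 1/2

Set F = (0, 0), K = (1, 0), H = (0, 1), Q = (3, 2); any affine frame gives the same invariant.
1. A is the midpoint of HQ ⇒ A = (3/2, 3/2)
2. V is the midpoint of FA ⇒ V = (3/4, 3/4)
3. S is the intersection of line VF and line HK ⇒ S = (1/2, 1/2)
S = V + t·(F−V) with t = 1/3, so VS:SF = t:(1−t) = 1/3:2/3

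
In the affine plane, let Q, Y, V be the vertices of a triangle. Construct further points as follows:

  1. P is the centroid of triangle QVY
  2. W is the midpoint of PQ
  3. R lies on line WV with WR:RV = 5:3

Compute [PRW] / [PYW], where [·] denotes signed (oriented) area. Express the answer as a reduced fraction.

Set Q = (0, 0), Y = (1, 0), V = (0, 1); any affine frame gives the same invariant.
1. P is the centroid of triangle QVY ⇒ P = (1/3, 1/3)
2. W is the midpoint of PQ ⇒ W = (1/6, 1/6)
3. R lies on line WV with WR:RV = 5:3 ⇒ R = (1/16, 11/16)
2·[PRW] = 5/48, 2·[PYW] = -1/6
[PRW]:[PYW] = 5/48:-1/6 = -5/8

[PRW]:[PYW] = -5/8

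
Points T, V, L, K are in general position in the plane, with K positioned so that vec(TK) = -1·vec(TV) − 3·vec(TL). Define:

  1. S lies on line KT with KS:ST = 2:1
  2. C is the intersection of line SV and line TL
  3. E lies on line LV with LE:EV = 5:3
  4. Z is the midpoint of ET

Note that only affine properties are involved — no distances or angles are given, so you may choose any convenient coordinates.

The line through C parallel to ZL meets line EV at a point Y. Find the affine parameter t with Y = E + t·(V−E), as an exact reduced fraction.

Choose coordinates T = (0, 0), V = (1, 0), L = (0, 1), K = (-1, -3).
1. S lies on line KT with KS:ST = 2:1 ⇒ S = (-1/3, -1)
2. C is the intersection of line SV and line TL ⇒ C = (0, -3/4)
3. E lies on line LV with LE:EV = 5:3 ⇒ E = (5/8, 3/8)
4. Z is the midpoint of ET ⇒ Z = (5/16, 3/16)
through C parallel to ZL: direction (-5/16, 13/16); meets EV at Y = (-35/32, 67/32)
Y = E + t·(V−E) with t = -55/12

t = -55/12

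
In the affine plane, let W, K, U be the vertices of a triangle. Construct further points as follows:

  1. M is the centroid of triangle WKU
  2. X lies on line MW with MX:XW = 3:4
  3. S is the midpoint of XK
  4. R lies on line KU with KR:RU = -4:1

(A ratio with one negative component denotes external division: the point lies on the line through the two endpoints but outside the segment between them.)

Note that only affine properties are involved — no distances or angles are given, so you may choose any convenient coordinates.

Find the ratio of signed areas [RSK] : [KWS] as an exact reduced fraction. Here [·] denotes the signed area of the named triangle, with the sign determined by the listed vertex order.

Choose coordinates W = (0, 0), K = (1, 0), U = (0, 1).
1. M is the centroid of triangle WKU ⇒ M = (1/3, 1/3)
2. X lies on line MW with MX:XW = 3:4 ⇒ X = (4/21, 4/21)
3. S is the midpoint of XK ⇒ S = (25/42, 2/21)
4. R lies on line KU with KR:RU = -4:1 ⇒ R = (-1/3, 4/3)
2·[RSK] = 26/63, 2·[KWS] = -2/21
[RSK]:[KWS] = 26/63:-2/21 = -13/3

[RSK]:[KWS] = -13/3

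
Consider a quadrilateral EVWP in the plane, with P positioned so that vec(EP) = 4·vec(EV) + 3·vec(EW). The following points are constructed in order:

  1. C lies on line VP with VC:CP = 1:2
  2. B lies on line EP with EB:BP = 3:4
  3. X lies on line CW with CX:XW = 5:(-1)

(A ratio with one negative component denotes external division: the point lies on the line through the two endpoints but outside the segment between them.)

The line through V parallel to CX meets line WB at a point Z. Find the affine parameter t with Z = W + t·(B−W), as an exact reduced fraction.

t = -7/2

Work in coordinates with E = (0, 0), V = (1, 0), W = (0, 1), P = (4, 3).
1. C lies on line VP with VC:CP = 1:2 ⇒ C = (2, 1)
2. B lies on line EP with EB:BP = 3:4 ⇒ B = (12/7, 9/7)
3. X lies on line CW with CX:XW = 5:(-1) ⇒ X = (-1/2, 1)
through V parallel to CX: direction (-5/2, 0); meets WB at Z = (-6, 0)
Z = W + t·(B−W) with t = -7/2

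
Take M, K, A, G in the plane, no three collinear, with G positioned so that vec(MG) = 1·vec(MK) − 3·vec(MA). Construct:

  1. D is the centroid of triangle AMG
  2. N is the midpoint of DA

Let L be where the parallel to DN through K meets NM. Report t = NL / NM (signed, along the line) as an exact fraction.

Assign M = (0, 0), K = (1, 0), A = (0, 1), G = (1, -3) — the answer is frame-independent, so this choice is without loss of generality.
1. D is the centroid of triangle AMG ⇒ D = (1/3, -2/3)
2. N is the midpoint of DA ⇒ N = (1/6, 1/6)
through K parallel to DN: direction (-1/6, 5/6); meets NM at L = (5/6, 5/6)
L = N + t·(M−N) with t = -4

t = -4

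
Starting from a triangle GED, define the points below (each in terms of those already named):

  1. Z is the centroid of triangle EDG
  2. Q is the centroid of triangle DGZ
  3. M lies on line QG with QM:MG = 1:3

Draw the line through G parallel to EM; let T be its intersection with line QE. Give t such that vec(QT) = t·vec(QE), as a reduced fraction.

Set G = (0, 0), E = (1, 0), D = (0, 1); any affine frame gives the same invariant.
1. Z is the centroid of triangle EDG ⇒ Z = (1/3, 1/3)
2. Q is the centroid of triangle DGZ ⇒ Q = (1/9, 4/9)
3. M lies on line QG with QM:MG = 1:3 ⇒ M = (1/12, 1/3)
through G parallel to EM: direction (-11/12, 1/3); meets QE at T = (11/3, -4/3)
T = Q + t·(E−Q) with t = 4

t = 4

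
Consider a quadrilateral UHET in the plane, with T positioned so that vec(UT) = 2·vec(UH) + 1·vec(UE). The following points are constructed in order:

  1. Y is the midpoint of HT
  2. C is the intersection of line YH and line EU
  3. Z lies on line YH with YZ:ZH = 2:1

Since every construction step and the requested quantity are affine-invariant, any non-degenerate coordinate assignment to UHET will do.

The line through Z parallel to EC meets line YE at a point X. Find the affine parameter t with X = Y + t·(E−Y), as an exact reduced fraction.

t = 2/9

Assign U = (0, 0), H = (1, 0), E = (0, 1), T = (2, 1) — the answer is frame-independent, so this choice is without loss of generality.
1. Y is the midpoint of HT ⇒ Y = (3/2, 1/2)
2. C is the intersection of line YH and line EU ⇒ C = (0, -1)
3. Z lies on line YH with YZ:ZH = 2:1 ⇒ Z = (7/6, 1/6)
through Z parallel to EC: direction (0, -2); meets YE at X = (7/6, 11/18)
X = Y + t·(E−Y) with t = 2/9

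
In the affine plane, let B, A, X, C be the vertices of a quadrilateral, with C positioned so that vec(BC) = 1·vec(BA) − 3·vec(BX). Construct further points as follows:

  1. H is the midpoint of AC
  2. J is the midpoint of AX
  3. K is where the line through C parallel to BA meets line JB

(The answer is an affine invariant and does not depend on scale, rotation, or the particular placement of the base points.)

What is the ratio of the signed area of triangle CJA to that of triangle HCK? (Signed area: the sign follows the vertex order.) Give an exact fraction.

[CJA]:[HCK] = 1/4

Choose coordinates B = (0, 0), A = (1, 0), X = (0, 1), C = (1, -3).
1. H is the midpoint of AC ⇒ H = (1, -3/2)
2. J is the midpoint of AX ⇒ J = (1/2, 1/2)
3. K is where the line through C parallel to BA meets line JB ⇒ K = (-3, -3)
2·[CJA] = -3/2, 2·[HCK] = -6
[CJA]:[HCK] = -3/2:-6 = 1/4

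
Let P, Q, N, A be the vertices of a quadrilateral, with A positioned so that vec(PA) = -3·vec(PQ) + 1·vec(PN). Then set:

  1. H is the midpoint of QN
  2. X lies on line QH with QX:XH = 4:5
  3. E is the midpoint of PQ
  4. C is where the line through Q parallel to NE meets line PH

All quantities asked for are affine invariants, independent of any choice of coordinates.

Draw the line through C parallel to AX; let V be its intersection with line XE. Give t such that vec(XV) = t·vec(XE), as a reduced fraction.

t = -86/57

Assign P = (0, 0), Q = (1, 0), N = (0, 1), A = (-3, 1) — the answer is frame-independent, so this choice is without loss of generality.
1. H is the midpoint of QN ⇒ H = (1/2, 1/2)
2. X lies on line QH with QX:XH = 4:5 ⇒ X = (7/9, 2/9)
3. E is the midpoint of PQ ⇒ E = (1/2, 0)
4. C is where the line through Q parallel to NE meets line PH ⇒ C = (2/3, 2/3)
through C parallel to AX: direction (34/9, -7/9); meets XE at V = (614/513, 286/513)
V = X + t·(E−X) with t = -86/57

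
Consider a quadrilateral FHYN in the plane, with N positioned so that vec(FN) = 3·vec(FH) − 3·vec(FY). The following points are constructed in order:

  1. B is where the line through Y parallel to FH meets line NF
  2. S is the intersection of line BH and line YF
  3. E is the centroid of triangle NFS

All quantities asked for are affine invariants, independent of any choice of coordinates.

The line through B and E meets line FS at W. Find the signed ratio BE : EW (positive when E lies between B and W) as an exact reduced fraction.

BE:EW = -2

Choose coordinates F = (0, 0), H = (1, 0), Y = (0, 1), N = (3, -3).
1. B is where the line through Y parallel to FH meets line NF ⇒ B = (-1, 1)
2. S is the intersection of line BH and line YF ⇒ S = (0, 1/2)
3. E is the centroid of triangle NFS ⇒ E = (1, -5/6)
line BE meets FS at W = (0, 1/12)
E = B + t·(W−B) with t = 2, so BE:EW = 2:-1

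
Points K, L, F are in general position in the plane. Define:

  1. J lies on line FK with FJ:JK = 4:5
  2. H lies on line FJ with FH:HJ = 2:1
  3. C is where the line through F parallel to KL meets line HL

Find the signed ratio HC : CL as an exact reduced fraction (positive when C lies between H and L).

Assign K = (0, 0), L = (1, 0), F = (0, 1) — the answer is frame-independent, so this choice is without loss of generality.
1. J lies on line FK with FJ:JK = 4:5 ⇒ J = (0, 5/9)
2. H lies on line FJ with FH:HJ = 2:1 ⇒ H = (0, 19/27)
3. C is where the line through F parallel to KL meets line HL ⇒ C = (-8/19, 1)
C = H + t·(L−H) with t = -8/19, so HC:CL = t:(1−t) = -8/19:27/19

HC:CL = -8/27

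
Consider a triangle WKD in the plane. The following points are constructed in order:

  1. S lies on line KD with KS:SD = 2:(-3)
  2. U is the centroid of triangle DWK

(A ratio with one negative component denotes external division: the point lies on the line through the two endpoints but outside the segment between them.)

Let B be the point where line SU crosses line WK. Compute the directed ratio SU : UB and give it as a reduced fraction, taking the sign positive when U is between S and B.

Assign W = (0, 0), K = (1, 0), D = (0, 1) — the answer is frame-independent, so this choice is without loss of generality.
1. S lies on line KD with KS:SD = 2:(-3) ⇒ S = (3, -2)
2. U is the centroid of triangle DWK ⇒ U = (1/3, 1/3)
line SU meets WK at B = (5/7, 0)
U = S + t·(B−S) with t = 7/6, so SU:UB = 7/6:-1/6

SU:UB = -7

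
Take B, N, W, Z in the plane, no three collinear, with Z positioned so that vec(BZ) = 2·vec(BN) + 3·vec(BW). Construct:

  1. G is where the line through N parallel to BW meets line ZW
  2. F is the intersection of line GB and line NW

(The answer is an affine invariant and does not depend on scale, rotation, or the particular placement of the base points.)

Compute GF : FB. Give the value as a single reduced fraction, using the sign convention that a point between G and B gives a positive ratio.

GF:FB = 2

Choose coordinates B = (0, 0), N = (1, 0), W = (0, 1), Z = (2, 3).
1. G is where the line through N parallel to BW meets line ZW ⇒ G = (1, 2)
2. F is the intersection of line GB and line NW ⇒ F = (1/3, 2/3)
F = G + t·(B−G) with t = 2/3, so GF:FB = t:(1−t) = 2/3:1/3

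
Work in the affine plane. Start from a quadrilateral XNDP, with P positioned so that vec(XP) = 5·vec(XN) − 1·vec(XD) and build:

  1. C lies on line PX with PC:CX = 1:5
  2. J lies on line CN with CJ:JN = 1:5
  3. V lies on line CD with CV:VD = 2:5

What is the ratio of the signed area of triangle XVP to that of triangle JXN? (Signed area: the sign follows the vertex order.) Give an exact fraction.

Assign X = (0, 0), N = (1, 0), D = (0, 1), P = (5, -1) — the answer is frame-independent, so this choice is without loss of generality.
1. C lies on line PX with PC:CX = 1:5 ⇒ C = (25/6, -5/6)
2. J lies on line CN with CJ:JN = 1:5 ⇒ J = (131/36, -25/36)
3. V lies on line CD with CV:VD = 2:5 ⇒ V = (125/42, -13/42)
2·[XVP] = -10/7, 2·[JXN] = -25/36
[XVP]:[JXN] = -10/7:-25/36 = 72/35

[XVP]:[JXN] = 72/35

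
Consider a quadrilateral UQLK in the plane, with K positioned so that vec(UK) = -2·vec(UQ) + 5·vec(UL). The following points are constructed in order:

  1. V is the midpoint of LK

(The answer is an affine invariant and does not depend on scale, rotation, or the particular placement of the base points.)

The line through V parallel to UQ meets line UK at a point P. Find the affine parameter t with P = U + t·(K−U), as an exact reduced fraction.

t = 3/5

Set U = (0, 0), Q = (1, 0), L = (0, 1), K = (-2, 5); any affine frame gives the same invariant.
1. V is the midpoint of LK ⇒ V = (-1, 3)
through V parallel to UQ: direction (1, 0); meets UK at P = (-6/5, 3)
P = U + t·(K−U) with t = 3/5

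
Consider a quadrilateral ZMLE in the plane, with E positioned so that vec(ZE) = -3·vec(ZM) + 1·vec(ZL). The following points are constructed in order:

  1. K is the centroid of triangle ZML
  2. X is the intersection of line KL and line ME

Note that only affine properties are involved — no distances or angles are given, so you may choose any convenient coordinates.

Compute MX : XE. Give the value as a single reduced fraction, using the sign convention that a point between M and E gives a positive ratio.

Assign Z = (0, 0), M = (1, 0), L = (0, 1), E = (-3, 1) — the answer is frame-independent, so this choice is without loss of generality.
1. K is the centroid of triangle ZML ⇒ K = (1/3, 1/3)
2. X is the intersection of line KL and line ME ⇒ X = (3/7, 1/7)
X = M + t·(E−M) with t = 1/7, so MX:XE = t:(1−t) = 1/7:6/7

MX:XE = 1/6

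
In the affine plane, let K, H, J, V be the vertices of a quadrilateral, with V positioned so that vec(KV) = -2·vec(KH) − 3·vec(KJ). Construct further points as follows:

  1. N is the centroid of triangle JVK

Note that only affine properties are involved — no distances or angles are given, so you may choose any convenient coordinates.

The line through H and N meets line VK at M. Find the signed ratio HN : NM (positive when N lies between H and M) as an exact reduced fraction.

Work in coordinates with K = (0, 0), H = (1, 0), J = (0, 1), V = (-2, -3).
1. N is the centroid of triangle JVK ⇒ N = (-2/3, -2/3)
line HN meets VK at M = (-4/11, -6/11)
N = H + t·(M−H) with t = 11/9, so HN:NM = 11/9:-2/9

HN:NM = -11/2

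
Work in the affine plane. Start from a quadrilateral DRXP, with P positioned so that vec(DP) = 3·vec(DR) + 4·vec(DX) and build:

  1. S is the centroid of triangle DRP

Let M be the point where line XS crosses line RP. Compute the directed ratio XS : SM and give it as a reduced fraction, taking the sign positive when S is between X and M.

XS:SM = 7/2

Set D = (0, 0), R = (1, 0), X = (0, 1), P = (3, 4); any affine frame gives the same invariant.
1. S is the centroid of triangle DRP ⇒ S = (4/3, 4/3)
line XS meets RP at M = (12/7, 10/7)
S = X + t·(M−X) with t = 7/9, so XS:SM = 7/9:2/9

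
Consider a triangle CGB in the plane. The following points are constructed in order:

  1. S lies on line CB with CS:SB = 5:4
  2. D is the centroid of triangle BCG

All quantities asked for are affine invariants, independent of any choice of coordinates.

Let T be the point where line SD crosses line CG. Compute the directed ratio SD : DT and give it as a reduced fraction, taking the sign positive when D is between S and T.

Choose coordinates C = (0, 0), G = (1, 0), B = (0, 1).
1. S lies on line CB with CS:SB = 5:4 ⇒ S = (0, 5/9)
2. D is the centroid of triangle BCG ⇒ D = (1/3, 1/3)
line SD meets CG at T = (5/6, 0)
D = S + t·(T−S) with t = 2/5, so SD:DT = 2/5:3/5

SD:DT = 2/3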